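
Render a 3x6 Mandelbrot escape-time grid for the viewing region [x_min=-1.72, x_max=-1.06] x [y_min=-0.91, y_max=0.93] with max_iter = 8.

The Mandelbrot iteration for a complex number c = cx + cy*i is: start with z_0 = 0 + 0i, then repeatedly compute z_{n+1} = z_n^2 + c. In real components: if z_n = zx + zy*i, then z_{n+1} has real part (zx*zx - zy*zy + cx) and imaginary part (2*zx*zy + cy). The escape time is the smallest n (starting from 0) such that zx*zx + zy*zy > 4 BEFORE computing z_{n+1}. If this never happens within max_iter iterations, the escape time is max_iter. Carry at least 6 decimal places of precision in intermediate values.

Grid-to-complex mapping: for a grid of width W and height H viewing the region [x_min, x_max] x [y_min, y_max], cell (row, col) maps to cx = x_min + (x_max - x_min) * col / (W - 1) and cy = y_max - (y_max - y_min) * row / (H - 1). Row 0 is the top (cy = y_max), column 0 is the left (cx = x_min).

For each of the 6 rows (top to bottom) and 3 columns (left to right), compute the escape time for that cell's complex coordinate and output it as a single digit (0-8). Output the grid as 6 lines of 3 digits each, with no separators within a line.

(row=0, col=0): c = -1.7200 + 0.9300i → escape time 2
(row=0, col=1): c = -1.3900 + 0.9300i → escape time 3
(row=0, col=2): c = -1.0600 + 0.9300i → escape time 3
(row=1, col=0): c = -1.7200 + 0.5620i → escape time 3
(row=1, col=1): c = -1.3900 + 0.5620i → escape time 3
(row=1, col=2): c = -1.0600 + 0.5620i → escape time 5
(row=2, col=0): c = -1.7200 + 0.1940i → escape time 4
(row=2, col=1): c = -1.3900 + 0.1940i → escape time 7
(row=2, col=2): c = -1.0600 + 0.1940i → escape time 8
(row=3, col=0): c = -1.7200 + -0.1740i → escape time 4
(row=3, col=1): c = -1.3900 + -0.1740i → escape time 8
(row=3, col=2): c = -1.0600 + -0.1740i → escape time 8
(row=4, col=0): c = -1.7200 + -0.5420i → escape time 3
(row=4, col=1): c = -1.3900 + -0.5420i → escape time 3
(row=4, col=2): c = -1.0600 + -0.5420i → escape time 5
(row=5, col=0): c = -1.7200 + -0.9100i → escape time 2
(row=5, col=1): c = -1.3900 + -0.9100i → escape time 3
(row=5, col=2): c = -1.0600 + -0.9100i → escape time 3

Answer: 233
335
478
488
335
233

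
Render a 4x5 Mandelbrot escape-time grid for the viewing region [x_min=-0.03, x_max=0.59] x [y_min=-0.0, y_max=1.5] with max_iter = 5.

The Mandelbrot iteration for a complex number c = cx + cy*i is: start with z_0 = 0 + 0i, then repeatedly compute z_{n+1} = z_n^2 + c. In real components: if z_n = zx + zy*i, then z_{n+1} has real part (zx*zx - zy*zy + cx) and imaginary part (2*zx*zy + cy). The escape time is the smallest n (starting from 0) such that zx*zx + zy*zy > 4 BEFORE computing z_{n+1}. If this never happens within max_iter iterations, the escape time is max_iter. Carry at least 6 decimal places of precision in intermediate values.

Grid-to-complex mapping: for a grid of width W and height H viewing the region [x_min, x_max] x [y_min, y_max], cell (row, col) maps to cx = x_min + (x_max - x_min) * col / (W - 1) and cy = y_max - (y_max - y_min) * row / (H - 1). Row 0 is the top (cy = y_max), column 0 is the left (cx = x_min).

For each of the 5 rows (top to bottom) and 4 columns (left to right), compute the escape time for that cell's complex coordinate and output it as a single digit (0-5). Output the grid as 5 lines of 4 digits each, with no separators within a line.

(row=0, col=0): c = -0.0300 + 1.5000i → escape time 2
(row=0, col=1): c = 0.1767 + 1.5000i → escape time 2
(row=0, col=2): c = 0.3833 + 1.5000i → escape time 2
(row=0, col=3): c = 0.5900 + 1.5000i → escape time 2
(row=1, col=0): c = -0.0300 + 1.1250i → escape time 4
(row=1, col=1): c = 0.1767 + 1.1250i → escape time 3
(row=1, col=2): c = 0.3833 + 1.1250i → escape time 2
(row=1, col=3): c = 0.5900 + 1.1250i → escape time 2
(row=2, col=0): c = -0.0300 + 0.7500i → escape time 5
(row=2, col=1): c = 0.1767 + 0.7500i → escape time 5
(row=2, col=2): c = 0.3833 + 0.7500i → escape time 4
(row=2, col=3): c = 0.5900 + 0.7500i → escape time 3
(row=3, col=0): c = -0.0300 + 0.3750i → escape time 5
(row=3, col=1): c = 0.1767 + 0.3750i → escape time 5
(row=3, col=2): c = 0.3833 + 0.3750i → escape time 5
(row=3, col=3): c = 0.5900 + 0.3750i → escape time 4
(row=4, col=0): c = -0.0300 + 0.0000i → escape time 5
(row=4, col=1): c = 0.1767 + 0.0000i → escape time 5
(row=4, col=2): c = 0.3833 + 0.0000i → escape time 5
(row=4, col=3): c = 0.5900 + 0.0000i → escape time 4

Answer: 2222
4322
5543
5554
5554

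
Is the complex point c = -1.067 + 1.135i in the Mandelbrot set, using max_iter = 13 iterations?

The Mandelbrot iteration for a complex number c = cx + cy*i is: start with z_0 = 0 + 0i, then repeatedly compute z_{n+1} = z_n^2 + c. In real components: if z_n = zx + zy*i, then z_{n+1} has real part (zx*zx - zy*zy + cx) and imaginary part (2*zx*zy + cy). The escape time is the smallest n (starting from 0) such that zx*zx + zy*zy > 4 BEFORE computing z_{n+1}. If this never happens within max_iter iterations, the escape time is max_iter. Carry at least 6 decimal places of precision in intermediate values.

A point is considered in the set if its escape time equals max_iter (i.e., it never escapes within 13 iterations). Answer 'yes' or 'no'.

Answer: no

Derivation:
z_0 = 0 + 0i, c = -1.0670 + 1.1350i
Iter 1: z = -1.0670 + 1.1350i, |z|^2 = 2.4267
Iter 2: z = -1.2167 + -1.2871i, |z|^2 = 3.1370
Iter 3: z = -1.2432 + 4.2671i, |z|^2 = 19.7536
Escaped at iteration 3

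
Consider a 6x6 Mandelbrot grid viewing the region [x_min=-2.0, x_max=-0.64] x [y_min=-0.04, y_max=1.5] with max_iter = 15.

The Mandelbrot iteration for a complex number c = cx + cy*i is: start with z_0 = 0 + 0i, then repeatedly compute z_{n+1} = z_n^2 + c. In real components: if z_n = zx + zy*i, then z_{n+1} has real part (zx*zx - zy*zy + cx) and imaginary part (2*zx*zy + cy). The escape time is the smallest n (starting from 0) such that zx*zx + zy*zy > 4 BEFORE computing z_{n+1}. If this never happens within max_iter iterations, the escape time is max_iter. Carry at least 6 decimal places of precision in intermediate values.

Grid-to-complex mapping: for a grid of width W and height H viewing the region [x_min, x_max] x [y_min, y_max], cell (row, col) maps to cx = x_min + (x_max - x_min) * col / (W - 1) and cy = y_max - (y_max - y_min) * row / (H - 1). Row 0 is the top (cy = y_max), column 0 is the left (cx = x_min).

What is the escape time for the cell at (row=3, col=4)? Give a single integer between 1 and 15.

z_0 = 0 + 0i, c = -0.9120 + 0.5760i
Iter 1: z = -0.9120 + 0.5760i, |z|^2 = 1.1635
Iter 2: z = -0.4120 + -0.4746i, |z|^2 = 0.3950
Iter 3: z = -0.9675 + 0.9671i, |z|^2 = 1.8714
Iter 4: z = -0.9113 + -1.2954i, |z|^2 = 2.5084
Iter 5: z = -1.7596 + 2.9369i, |z|^2 = 11.7213
Escaped at iteration 5

Answer: 5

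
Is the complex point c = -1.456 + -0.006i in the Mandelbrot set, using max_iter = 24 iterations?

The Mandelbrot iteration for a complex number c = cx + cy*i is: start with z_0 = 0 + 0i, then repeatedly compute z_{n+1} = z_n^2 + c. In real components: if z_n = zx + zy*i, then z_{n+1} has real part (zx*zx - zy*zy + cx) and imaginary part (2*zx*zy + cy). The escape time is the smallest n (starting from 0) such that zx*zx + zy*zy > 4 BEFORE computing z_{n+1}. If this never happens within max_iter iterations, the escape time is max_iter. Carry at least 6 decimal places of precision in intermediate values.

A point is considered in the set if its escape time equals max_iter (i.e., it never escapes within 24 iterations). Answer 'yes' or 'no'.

z_0 = 0 + 0i, c = -1.4560 + -0.0060i
Iter 1: z = -1.4560 + -0.0060i, |z|^2 = 2.1200
Iter 2: z = 0.6639 + 0.0115i, |z|^2 = 0.4409
Iter 3: z = -1.0154 + 0.0092i, |z|^2 = 1.0311
Iter 4: z = -0.4251 + -0.0247i, |z|^2 = 0.1813
Iter 5: z = -1.2759 + 0.0150i, |z|^2 = 1.6281
Iter 6: z = 0.1717 + -0.0444i, |z|^2 = 0.0314
Iter 7: z = -1.4285 + -0.0212i, |z|^2 = 2.0411
Iter 8: z = 0.5842 + 0.0547i, |z|^2 = 0.3442
Iter 9: z = -1.1178 + 0.0579i, |z|^2 = 1.2527
Iter 10: z = -0.2100 + -0.1354i, |z|^2 = 0.0624
Iter 11: z = -1.4302 + 0.0509i, |z|^2 = 2.0482
Iter 12: z = 0.5870 + -0.1515i, |z|^2 = 0.3675
Iter 13: z = -1.1344 + -0.1839i, |z|^2 = 1.3206
Iter 14: z = -0.2030 + 0.4111i, |z|^2 = 0.2102
Iter 15: z = -1.5838 + -0.1729i, |z|^2 = 2.5383
Iter 16: z = 1.0225 + 0.5417i, |z|^2 = 1.3390
Iter 17: z = -0.7038 + 1.1018i, |z|^2 = 1.7094
Iter 18: z = -2.1746 + -1.5570i, |z|^2 = 7.1532
Escaped at iteration 18

Answer: no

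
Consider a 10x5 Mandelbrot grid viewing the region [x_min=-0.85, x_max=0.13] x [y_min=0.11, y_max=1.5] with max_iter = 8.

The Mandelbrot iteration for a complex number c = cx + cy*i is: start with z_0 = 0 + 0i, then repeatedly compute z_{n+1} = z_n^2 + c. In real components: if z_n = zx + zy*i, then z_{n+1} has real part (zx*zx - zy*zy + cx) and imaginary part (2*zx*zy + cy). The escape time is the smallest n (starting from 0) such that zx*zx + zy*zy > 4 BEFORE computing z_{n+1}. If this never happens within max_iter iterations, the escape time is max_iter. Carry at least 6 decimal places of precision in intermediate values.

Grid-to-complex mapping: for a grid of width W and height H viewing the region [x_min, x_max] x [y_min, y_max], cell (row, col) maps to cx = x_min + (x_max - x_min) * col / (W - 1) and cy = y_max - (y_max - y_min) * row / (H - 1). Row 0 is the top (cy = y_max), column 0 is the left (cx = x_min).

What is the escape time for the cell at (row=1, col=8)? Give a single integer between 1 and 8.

z_0 = 0 + 0i, c = 0.0211 + 1.1525i
Iter 1: z = 0.0211 + 1.1525i, |z|^2 = 1.3287
Iter 2: z = -1.3067 + 1.2012i, |z|^2 = 3.1503
Iter 3: z = 0.2858 + -1.9866i, |z|^2 = 4.0283
Escaped at iteration 3

Answer: 3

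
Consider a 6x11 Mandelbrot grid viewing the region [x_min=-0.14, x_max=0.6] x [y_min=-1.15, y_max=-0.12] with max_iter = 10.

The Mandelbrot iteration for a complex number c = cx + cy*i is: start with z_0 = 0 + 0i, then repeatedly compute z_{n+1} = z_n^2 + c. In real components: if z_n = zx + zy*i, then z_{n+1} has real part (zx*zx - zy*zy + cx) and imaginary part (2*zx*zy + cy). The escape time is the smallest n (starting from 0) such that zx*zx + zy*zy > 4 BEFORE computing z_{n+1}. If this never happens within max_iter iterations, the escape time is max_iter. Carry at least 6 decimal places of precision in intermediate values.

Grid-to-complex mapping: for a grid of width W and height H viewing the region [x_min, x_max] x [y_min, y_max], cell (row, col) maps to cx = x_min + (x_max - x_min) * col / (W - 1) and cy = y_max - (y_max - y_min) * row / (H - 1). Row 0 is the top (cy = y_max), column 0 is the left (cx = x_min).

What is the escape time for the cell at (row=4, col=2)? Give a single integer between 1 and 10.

Answer: 10

Derivation:
z_0 = 0 + 0i, c = 0.1560 + -0.5320i
Iter 1: z = 0.1560 + -0.5320i, |z|^2 = 0.3074
Iter 2: z = -0.1027 + -0.6980i, |z|^2 = 0.4977
Iter 3: z = -0.3206 + -0.3887i, |z|^2 = 0.2539
Iter 4: z = 0.1078 + -0.2828i, |z|^2 = 0.0916
Iter 5: z = 0.0877 + -0.5929i, |z|^2 = 0.3593
Iter 6: z = -0.1879 + -0.6359i, |z|^2 = 0.4397
Iter 7: z = -0.2131 + -0.2930i, |z|^2 = 0.1313
Iter 8: z = 0.1156 + -0.4071i, |z|^2 = 0.1791
Iter 9: z = 0.0036 + -0.6261i, |z|^2 = 0.3920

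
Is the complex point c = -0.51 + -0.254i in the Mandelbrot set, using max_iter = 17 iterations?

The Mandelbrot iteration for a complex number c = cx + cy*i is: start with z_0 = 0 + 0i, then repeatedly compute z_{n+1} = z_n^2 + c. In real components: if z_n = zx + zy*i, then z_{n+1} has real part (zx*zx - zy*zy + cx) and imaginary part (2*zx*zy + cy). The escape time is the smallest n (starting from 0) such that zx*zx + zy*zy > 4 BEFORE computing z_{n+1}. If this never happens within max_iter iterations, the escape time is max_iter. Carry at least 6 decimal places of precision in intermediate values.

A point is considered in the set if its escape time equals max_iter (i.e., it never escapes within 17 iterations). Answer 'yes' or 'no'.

Answer: yes

Derivation:
z_0 = 0 + 0i, c = -0.5100 + -0.2540i
Iter 1: z = -0.5100 + -0.2540i, |z|^2 = 0.3246
Iter 2: z = -0.3144 + 0.0051i, |z|^2 = 0.0989
Iter 3: z = -0.4112 + -0.2572i, |z|^2 = 0.2352
Iter 4: z = -0.4071 + -0.0425i, |z|^2 = 0.1675
Iter 5: z = -0.3461 + -0.2194i, |z|^2 = 0.1679
Iter 6: z = -0.4384 + -0.1021i, |z|^2 = 0.2026
Iter 7: z = -0.3283 + -0.1645i, |z|^2 = 0.1348
Iter 8: z = -0.4293 + -0.1460i, |z|^2 = 0.2056
Iter 9: z = -0.3470 + -0.1286i, |z|^2 = 0.1370
Iter 10: z = -0.4061 + -0.1647i, |z|^2 = 0.1921
Iter 11: z = -0.3722 + -0.1202i, |z|^2 = 0.1530
Iter 12: z = -0.3859 + -0.1645i, |z|^2 = 0.1760
Iter 13: z = -0.3881 + -0.1270i, |z|^2 = 0.1668
Iter 14: z = -0.3755 + -0.1554i, |z|^2 = 0.1651
Iter 15: z = -0.3932 + -0.1373i, |z|^2 = 0.1734
Iter 16: z = -0.3743 + -0.1460i, |z|^2 = 0.1614
Did not escape in 17 iterations → in set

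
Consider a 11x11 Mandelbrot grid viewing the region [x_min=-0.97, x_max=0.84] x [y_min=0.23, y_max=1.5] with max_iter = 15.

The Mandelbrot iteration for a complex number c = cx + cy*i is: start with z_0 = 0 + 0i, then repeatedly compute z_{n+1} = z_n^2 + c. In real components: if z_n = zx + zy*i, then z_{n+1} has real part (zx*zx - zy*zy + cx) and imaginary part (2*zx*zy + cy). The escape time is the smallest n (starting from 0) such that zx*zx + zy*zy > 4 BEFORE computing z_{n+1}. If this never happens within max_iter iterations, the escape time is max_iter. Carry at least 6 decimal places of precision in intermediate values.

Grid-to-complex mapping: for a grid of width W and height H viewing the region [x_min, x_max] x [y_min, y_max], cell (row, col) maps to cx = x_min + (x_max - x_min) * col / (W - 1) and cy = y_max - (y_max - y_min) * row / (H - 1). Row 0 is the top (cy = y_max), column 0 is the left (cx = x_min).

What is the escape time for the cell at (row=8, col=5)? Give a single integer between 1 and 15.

z_0 = 0 + 0i, c = -0.0650 + 0.4840i
Iter 1: z = -0.0650 + 0.4840i, |z|^2 = 0.2385
Iter 2: z = -0.2950 + 0.4211i, |z|^2 = 0.2644
Iter 3: z = -0.1553 + 0.2355i, |z|^2 = 0.0796
Iter 4: z = -0.0964 + 0.4109i, |z|^2 = 0.1781
Iter 5: z = -0.2245 + 0.4048i, |z|^2 = 0.2143
Iter 6: z = -0.1785 + 0.3022i, |z|^2 = 0.1232
Iter 7: z = -0.1245 + 0.3761i, |z|^2 = 0.1570
Iter 8: z = -0.1910 + 0.3904i, |z|^2 = 0.1888
Iter 9: z = -0.1809 + 0.3349i, |z|^2 = 0.1449
Iter 10: z = -0.1444 + 0.3628i, |z|^2 = 0.1525
Iter 11: z = -0.1758 + 0.3792i, |z|^2 = 0.1747
Iter 12: z = -0.1779 + 0.3507i, |z|^2 = 0.1546
Iter 13: z = -0.1563 + 0.3592i, |z|^2 = 0.1535
Iter 14: z = -0.1696 + 0.3717i, |z|^2 = 0.1669

Answer: 15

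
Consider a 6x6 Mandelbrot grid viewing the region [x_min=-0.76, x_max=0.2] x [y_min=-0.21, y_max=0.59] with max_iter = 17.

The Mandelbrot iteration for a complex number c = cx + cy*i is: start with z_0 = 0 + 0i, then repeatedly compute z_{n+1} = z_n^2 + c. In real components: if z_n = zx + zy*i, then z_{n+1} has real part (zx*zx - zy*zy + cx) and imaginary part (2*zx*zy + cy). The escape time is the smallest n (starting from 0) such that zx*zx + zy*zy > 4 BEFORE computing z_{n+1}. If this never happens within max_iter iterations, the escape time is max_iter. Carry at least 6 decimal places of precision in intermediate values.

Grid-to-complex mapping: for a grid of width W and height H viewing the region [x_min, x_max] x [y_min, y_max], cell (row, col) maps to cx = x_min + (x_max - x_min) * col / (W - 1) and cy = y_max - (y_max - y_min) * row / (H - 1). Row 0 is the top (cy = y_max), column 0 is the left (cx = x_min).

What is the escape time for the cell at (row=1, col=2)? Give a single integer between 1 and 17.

z_0 = 0 + 0i, c = -0.3760 + 0.4300i
Iter 1: z = -0.3760 + 0.4300i, |z|^2 = 0.3263
Iter 2: z = -0.4195 + 0.1066i, |z|^2 = 0.1874
Iter 3: z = -0.2114 + 0.3405i, |z|^2 = 0.1606
Iter 4: z = -0.4473 + 0.2860i, |z|^2 = 0.2819
Iter 5: z = -0.2578 + 0.1741i, |z|^2 = 0.0968
Iter 6: z = -0.3399 + 0.3402i, |z|^2 = 0.2313
Iter 7: z = -0.3762 + 0.1987i, |z|^2 = 0.1811
Iter 8: z = -0.2739 + 0.2805i, |z|^2 = 0.1537
Iter 9: z = -0.3796 + 0.2763i, |z|^2 = 0.2205
Iter 10: z = -0.3083 + 0.2202i, |z|^2 = 0.1435
Iter 11: z = -0.3295 + 0.2943i, |z|^2 = 0.1951
Iter 12: z = -0.3540 + 0.2361i, |z|^2 = 0.1811
Iter 13: z = -0.3064 + 0.2628i, |z|^2 = 0.1630
Iter 14: z = -0.3512 + 0.2689i, |z|^2 = 0.1957
Iter 15: z = -0.3250 + 0.2411i, |z|^2 = 0.1638
Iter 16: z = -0.3285 + 0.2733i, |z|^2 = 0.1826

Answer: 17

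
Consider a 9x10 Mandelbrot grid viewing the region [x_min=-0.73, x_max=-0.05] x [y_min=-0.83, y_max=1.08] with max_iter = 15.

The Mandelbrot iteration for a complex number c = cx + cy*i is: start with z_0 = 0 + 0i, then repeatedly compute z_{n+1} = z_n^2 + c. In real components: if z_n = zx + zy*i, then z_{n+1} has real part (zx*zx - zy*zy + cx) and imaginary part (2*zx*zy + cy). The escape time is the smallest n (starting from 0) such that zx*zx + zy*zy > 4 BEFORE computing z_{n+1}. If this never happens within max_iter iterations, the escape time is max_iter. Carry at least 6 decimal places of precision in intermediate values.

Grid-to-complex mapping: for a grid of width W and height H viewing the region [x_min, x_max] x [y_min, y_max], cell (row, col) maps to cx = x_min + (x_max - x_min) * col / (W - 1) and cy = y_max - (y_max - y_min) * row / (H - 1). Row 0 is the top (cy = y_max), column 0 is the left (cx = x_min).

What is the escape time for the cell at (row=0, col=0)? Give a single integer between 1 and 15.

Answer: 3

Derivation:
z_0 = 0 + 0i, c = -0.7300 + 1.0800i
Iter 1: z = -0.7300 + 1.0800i, |z|^2 = 1.6993
Iter 2: z = -1.3635 + -0.4968i, |z|^2 = 2.1059
Iter 3: z = 0.8823 + 2.4348i, |z|^2 = 6.7066
Escaped at iteration 3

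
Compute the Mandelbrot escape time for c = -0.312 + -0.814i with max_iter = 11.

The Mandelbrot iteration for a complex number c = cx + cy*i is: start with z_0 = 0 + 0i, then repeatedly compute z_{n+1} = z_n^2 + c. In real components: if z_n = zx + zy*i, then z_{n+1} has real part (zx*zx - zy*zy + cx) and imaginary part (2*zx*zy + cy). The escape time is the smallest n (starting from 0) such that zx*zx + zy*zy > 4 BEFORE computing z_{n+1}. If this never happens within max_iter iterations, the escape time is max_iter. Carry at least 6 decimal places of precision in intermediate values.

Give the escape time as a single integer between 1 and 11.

z_0 = 0 + 0i, c = -0.3120 + -0.8140i
Iter 1: z = -0.3120 + -0.8140i, |z|^2 = 0.7599
Iter 2: z = -0.8773 + -0.3061i, |z|^2 = 0.8632
Iter 3: z = 0.3639 + -0.2770i, |z|^2 = 0.2092
Iter 4: z = -0.2563 + -1.0156i, |z|^2 = 1.0972
Iter 5: z = -1.2778 + -0.2934i, |z|^2 = 1.7187
Iter 6: z = 1.2346 + -0.0643i, |z|^2 = 1.5284
Iter 7: z = 1.2081 + -0.9727i, |z|^2 = 2.4057
Iter 8: z = 0.2013 + -3.1643i, |z|^2 = 10.0533
Escaped at iteration 8

Answer: 8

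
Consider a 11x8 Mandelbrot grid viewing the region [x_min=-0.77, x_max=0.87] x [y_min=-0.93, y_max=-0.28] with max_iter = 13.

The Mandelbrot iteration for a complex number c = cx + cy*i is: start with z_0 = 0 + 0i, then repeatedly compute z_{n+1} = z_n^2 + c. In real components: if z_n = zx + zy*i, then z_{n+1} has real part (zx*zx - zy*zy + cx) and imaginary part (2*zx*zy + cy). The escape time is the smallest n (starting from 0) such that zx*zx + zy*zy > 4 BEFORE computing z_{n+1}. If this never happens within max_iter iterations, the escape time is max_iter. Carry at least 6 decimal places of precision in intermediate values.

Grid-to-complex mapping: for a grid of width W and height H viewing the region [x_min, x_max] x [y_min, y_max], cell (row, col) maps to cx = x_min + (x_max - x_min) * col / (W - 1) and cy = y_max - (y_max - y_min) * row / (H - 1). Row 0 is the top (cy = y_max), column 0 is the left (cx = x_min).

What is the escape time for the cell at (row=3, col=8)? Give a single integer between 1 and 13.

z_0 = 0 + 0i, c = 0.5420 + -0.5586i
Iter 1: z = 0.5420 + -0.5586i, |z|^2 = 0.6058
Iter 2: z = 0.5238 + -1.1641i, |z|^2 = 1.6294
Iter 3: z = -0.5387 + -1.7780i, |z|^2 = 3.4513
Iter 4: z = -2.3289 + 1.3571i, |z|^2 = 7.2654
Escaped at iteration 4

Answer: 4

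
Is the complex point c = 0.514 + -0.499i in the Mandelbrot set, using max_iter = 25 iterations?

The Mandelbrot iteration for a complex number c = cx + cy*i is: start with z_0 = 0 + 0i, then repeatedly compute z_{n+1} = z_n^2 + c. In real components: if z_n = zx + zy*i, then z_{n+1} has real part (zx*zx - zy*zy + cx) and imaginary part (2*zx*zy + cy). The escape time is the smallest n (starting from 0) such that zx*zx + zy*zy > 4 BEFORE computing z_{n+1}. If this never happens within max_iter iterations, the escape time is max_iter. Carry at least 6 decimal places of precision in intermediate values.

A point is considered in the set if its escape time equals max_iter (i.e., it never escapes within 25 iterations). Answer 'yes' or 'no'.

Answer: no

Derivation:
z_0 = 0 + 0i, c = 0.5140 + -0.4990i
Iter 1: z = 0.5140 + -0.4990i, |z|^2 = 0.5132
Iter 2: z = 0.5292 + -1.0120i, |z|^2 = 1.3041
Iter 3: z = -0.2300 + -1.5701i, |z|^2 = 2.5180
Iter 4: z = -1.8982 + 0.2234i, |z|^2 = 3.6529
Iter 5: z = 4.0672 + -1.3469i, |z|^2 = 18.3561
Escaped at iteration 5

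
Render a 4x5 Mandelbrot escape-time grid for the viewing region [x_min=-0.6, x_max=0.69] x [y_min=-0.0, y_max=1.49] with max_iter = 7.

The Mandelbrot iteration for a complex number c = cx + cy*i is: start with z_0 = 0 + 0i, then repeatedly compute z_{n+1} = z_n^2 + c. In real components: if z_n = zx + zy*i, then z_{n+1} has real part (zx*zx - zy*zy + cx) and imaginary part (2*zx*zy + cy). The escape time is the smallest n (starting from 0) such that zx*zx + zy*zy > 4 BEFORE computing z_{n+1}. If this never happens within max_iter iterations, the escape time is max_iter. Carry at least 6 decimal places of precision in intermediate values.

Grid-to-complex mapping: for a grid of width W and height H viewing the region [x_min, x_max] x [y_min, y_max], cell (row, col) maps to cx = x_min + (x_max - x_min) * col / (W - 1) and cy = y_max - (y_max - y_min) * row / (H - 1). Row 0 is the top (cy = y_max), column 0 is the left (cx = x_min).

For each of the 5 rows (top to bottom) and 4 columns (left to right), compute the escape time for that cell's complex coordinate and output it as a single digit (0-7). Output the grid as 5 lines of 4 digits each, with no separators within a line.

(row=0, col=0): c = -0.6000 + 1.4900i → escape time 2
(row=0, col=1): c = -0.1700 + 1.4900i → escape time 2
(row=0, col=2): c = 0.2600 + 1.4900i → escape time 2
(row=0, col=3): c = 0.6900 + 1.4900i → escape time 2
(row=1, col=0): c = -0.6000 + 1.1175i → escape time 3
(row=1, col=1): c = -0.1700 + 1.1175i → escape time 7
(row=1, col=2): c = 0.2600 + 1.1175i → escape time 3
(row=1, col=3): c = 0.6900 + 1.1175i → escape time 2
(row=2, col=0): c = -0.6000 + 0.7450i → escape time 5
(row=2, col=1): c = -0.1700 + 0.7450i → escape time 7
(row=2, col=2): c = 0.2600 + 0.7450i → escape time 5
(row=2, col=3): c = 0.6900 + 0.7450i → escape time 3
(row=3, col=0): c = -0.6000 + 0.3725i → escape time 7
(row=3, col=1): c = -0.1700 + 0.3725i → escape time 7
(row=3, col=2): c = 0.2600 + 0.3725i → escape time 7
(row=3, col=3): c = 0.6900 + 0.3725i → escape time 3
(row=4, col=0): c = -0.6000 + 0.0000i → escape time 7
(row=4, col=1): c = -0.1700 + 0.0000i → escape time 7
(row=4, col=2): c = 0.2600 + 0.0000i → escape time 7
(row=4, col=3): c = 0.6900 + 0.0000i → escape time 3

Answer: 2222
3732
5753
7773
7773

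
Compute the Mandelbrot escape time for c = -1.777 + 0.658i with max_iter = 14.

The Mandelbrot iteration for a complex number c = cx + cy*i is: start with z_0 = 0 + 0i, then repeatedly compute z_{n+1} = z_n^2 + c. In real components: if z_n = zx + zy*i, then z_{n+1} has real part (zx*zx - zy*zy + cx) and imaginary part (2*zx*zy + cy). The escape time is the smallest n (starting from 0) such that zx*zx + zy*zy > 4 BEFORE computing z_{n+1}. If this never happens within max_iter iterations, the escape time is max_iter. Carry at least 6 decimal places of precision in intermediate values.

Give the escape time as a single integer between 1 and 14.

z_0 = 0 + 0i, c = -1.7770 + 0.6580i
Iter 1: z = -1.7770 + 0.6580i, |z|^2 = 3.5907
Iter 2: z = 0.9478 + -1.6805i, |z|^2 = 3.7224
Iter 3: z = -3.7029 + -2.5275i, |z|^2 = 20.0999
Escaped at iteration 3

Answer: 3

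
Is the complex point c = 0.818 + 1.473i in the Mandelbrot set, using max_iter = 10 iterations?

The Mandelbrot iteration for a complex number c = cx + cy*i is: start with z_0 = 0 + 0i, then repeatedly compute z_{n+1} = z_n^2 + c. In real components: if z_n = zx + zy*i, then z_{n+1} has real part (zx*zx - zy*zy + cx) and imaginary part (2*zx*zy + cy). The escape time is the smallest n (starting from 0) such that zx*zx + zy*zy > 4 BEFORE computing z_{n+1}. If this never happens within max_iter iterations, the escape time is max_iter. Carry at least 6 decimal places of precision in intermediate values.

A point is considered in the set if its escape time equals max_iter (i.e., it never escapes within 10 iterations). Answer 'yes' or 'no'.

z_0 = 0 + 0i, c = 0.8180 + 1.4730i
Iter 1: z = 0.8180 + 1.4730i, |z|^2 = 2.8389
Iter 2: z = -0.6826 + 3.8828i, |z|^2 = 15.5423
Escaped at iteration 2

Answer: no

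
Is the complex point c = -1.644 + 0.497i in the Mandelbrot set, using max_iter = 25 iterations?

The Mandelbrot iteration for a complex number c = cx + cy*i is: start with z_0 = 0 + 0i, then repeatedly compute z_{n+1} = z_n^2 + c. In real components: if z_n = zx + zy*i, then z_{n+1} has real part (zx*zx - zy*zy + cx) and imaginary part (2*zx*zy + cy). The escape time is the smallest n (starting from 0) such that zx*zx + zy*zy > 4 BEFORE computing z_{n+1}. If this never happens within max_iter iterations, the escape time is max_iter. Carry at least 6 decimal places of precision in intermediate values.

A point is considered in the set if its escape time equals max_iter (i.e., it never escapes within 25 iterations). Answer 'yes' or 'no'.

Answer: no

Derivation:
z_0 = 0 + 0i, c = -1.6440 + 0.4970i
Iter 1: z = -1.6440 + 0.4970i, |z|^2 = 2.9497
Iter 2: z = 0.8117 + -1.1371i, |z|^2 = 1.9520
Iter 3: z = -2.2782 + -1.3491i, |z|^2 = 7.0101
Escaped at iteration 3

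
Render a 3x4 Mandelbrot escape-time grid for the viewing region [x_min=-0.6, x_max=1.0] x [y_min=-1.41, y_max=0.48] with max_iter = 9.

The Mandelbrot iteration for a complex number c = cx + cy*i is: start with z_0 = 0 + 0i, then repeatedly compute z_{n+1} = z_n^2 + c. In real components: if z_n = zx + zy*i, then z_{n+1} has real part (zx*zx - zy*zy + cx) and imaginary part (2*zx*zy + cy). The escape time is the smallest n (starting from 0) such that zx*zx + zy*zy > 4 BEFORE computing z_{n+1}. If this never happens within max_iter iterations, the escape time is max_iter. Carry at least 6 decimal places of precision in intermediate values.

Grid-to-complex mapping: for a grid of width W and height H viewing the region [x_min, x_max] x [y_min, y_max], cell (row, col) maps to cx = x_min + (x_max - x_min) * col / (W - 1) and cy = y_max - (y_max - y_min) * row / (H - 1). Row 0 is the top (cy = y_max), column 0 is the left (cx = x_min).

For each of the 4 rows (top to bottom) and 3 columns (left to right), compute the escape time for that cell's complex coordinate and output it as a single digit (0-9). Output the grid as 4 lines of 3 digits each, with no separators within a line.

(row=0, col=0): c = -0.6000 + 0.4800i → escape time 9
(row=0, col=1): c = 0.2000 + 0.4800i → escape time 9
(row=0, col=2): c = 1.0000 + 0.4800i → escape time 2
(row=1, col=0): c = -0.6000 + -0.1500i → escape time 9
(row=1, col=1): c = 0.2000 + -0.1500i → escape time 9
(row=1, col=2): c = 1.0000 + -0.1500i → escape time 2
(row=2, col=0): c = -0.6000 + -0.7800i → escape time 5
(row=2, col=1): c = 0.2000 + -0.7800i → escape time 5
(row=2, col=2): c = 1.0000 + -0.7800i → escape time 2
(row=3, col=0): c = -0.6000 + -1.4100i → escape time 2
(row=3, col=1): c = 0.2000 + -1.4100i → escape time 2
(row=3, col=2): c = 1.0000 + -1.4100i → escape time 2

Answer: 992
992
552
222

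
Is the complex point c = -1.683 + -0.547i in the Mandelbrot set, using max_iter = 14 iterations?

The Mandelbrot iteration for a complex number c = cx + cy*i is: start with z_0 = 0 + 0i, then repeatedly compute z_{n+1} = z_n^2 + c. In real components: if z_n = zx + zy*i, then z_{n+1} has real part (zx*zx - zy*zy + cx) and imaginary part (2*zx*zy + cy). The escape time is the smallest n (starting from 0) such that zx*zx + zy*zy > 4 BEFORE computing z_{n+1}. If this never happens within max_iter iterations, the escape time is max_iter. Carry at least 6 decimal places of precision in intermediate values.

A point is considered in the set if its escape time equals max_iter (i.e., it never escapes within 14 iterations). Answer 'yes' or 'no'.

z_0 = 0 + 0i, c = -1.6830 + -0.5470i
Iter 1: z = -1.6830 + -0.5470i, |z|^2 = 3.1317
Iter 2: z = 0.8503 + 1.2942i, |z|^2 = 2.3979
Iter 3: z = -2.6350 + 1.6539i, |z|^2 = 9.6784
Escaped at iteration 3

Answer: no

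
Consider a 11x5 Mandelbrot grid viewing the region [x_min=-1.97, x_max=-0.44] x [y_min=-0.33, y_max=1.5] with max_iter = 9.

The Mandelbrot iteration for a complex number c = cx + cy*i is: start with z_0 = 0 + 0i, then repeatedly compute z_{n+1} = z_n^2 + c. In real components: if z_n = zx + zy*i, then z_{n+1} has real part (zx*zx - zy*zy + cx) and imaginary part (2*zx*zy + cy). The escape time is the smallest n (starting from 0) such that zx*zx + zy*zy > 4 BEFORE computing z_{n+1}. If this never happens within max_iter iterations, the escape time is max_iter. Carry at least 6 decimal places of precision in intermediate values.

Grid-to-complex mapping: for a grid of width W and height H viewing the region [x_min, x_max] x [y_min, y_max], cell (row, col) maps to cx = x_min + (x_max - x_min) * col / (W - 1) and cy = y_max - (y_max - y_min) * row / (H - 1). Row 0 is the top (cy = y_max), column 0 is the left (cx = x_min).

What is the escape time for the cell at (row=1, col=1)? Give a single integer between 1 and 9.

Answer: 1

Derivation:
z_0 = 0 + 0i, c = -1.8170 + 1.0425i
Iter 1: z = -1.8170 + 1.0425i, |z|^2 = 4.3883
Escaped at iteration 1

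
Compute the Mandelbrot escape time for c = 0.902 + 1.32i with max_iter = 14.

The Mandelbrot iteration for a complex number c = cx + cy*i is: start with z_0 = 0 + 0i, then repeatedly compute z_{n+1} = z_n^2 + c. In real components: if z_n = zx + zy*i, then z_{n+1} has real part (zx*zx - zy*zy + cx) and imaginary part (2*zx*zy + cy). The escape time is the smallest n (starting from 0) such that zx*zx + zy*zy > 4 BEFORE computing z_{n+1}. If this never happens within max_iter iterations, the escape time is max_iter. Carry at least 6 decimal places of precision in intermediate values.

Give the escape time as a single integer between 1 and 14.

z_0 = 0 + 0i, c = 0.9020 + 1.3200i
Iter 1: z = 0.9020 + 1.3200i, |z|^2 = 2.5560
Iter 2: z = -0.0268 + 3.7013i, |z|^2 = 13.7002
Escaped at iteration 2

Answer: 2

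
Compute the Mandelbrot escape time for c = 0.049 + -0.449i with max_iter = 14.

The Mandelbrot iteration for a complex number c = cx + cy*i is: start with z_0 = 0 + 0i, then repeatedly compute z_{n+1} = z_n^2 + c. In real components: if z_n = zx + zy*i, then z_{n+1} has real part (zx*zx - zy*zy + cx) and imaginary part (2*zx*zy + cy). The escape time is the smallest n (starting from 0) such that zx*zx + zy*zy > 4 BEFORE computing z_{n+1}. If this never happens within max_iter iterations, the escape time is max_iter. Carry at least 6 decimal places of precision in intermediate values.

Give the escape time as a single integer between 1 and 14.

z_0 = 0 + 0i, c = 0.0490 + -0.4490i
Iter 1: z = 0.0490 + -0.4490i, |z|^2 = 0.2040
Iter 2: z = -0.1502 + -0.4930i, |z|^2 = 0.2656
Iter 3: z = -0.1715 + -0.3009i, |z|^2 = 0.1200
Iter 4: z = -0.0121 + -0.3458i, |z|^2 = 0.1197
Iter 5: z = -0.0704 + -0.4406i, |z|^2 = 0.1991
Iter 6: z = -0.1402 + -0.3869i, |z|^2 = 0.1694
Iter 7: z = -0.0811 + -0.3405i, |z|^2 = 0.1225
Iter 8: z = -0.0604 + -0.3938i, |z|^2 = 0.1587
Iter 9: z = -0.1024 + -0.4014i, |z|^2 = 0.1716
Iter 10: z = -0.1017 + -0.3668i, |z|^2 = 0.1449
Iter 11: z = -0.0752 + -0.3744i, |z|^2 = 0.1458
Iter 12: z = -0.0855 + -0.3927i, |z|^2 = 0.1615
Iter 13: z = -0.0979 + -0.3818i, |z|^2 = 0.1554

Answer: 14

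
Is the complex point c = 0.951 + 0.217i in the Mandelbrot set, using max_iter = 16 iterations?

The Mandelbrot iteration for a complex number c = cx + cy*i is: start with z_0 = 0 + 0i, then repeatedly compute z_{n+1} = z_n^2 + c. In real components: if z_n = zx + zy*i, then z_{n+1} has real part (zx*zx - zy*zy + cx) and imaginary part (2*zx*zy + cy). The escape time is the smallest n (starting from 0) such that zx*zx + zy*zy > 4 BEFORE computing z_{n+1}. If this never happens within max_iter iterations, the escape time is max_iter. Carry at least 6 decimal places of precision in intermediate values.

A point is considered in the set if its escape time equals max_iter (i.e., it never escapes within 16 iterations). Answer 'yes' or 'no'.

z_0 = 0 + 0i, c = 0.9510 + 0.2170i
Iter 1: z = 0.9510 + 0.2170i, |z|^2 = 0.9515
Iter 2: z = 1.8083 + 0.6297i, |z|^2 = 3.6666
Iter 3: z = 3.8244 + 2.4945i, |z|^2 = 20.8488
Escaped at iteration 3

Answer: no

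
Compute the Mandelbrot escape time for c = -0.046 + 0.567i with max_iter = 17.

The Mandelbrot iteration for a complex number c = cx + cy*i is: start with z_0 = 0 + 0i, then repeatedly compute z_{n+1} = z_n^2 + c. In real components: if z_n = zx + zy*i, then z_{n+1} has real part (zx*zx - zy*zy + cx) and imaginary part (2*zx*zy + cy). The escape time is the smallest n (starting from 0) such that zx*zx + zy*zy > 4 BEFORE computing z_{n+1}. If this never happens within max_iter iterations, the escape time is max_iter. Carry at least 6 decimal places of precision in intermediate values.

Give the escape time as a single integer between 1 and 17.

z_0 = 0 + 0i, c = -0.0460 + 0.5670i
Iter 1: z = -0.0460 + 0.5670i, |z|^2 = 0.3236
Iter 2: z = -0.3654 + 0.5148i, |z|^2 = 0.3986
Iter 3: z = -0.1776 + 0.1908i, |z|^2 = 0.0679
Iter 4: z = -0.0509 + 0.4992i, |z|^2 = 0.2518
Iter 5: z = -0.2927 + 0.5162i, |z|^2 = 0.3521
Iter 6: z = -0.2268 + 0.2649i, |z|^2 = 0.1216
Iter 7: z = -0.0647 + 0.4469i, |z|^2 = 0.2039
Iter 8: z = -0.2415 + 0.5092i, |z|^2 = 0.3176
Iter 9: z = -0.2469 + 0.3211i, |z|^2 = 0.1641
Iter 10: z = -0.0881 + 0.4084i, |z|^2 = 0.1746
Iter 11: z = -0.2050 + 0.4950i, |z|^2 = 0.2871
Iter 12: z = -0.2490 + 0.3640i, |z|^2 = 0.1945
Iter 13: z = -0.1165 + 0.3857i, |z|^2 = 0.1624
Iter 14: z = -0.1812 + 0.4771i, |z|^2 = 0.2605
Iter 15: z = -0.2408 + 0.3941i, |z|^2 = 0.2133
Iter 16: z = -0.1433 + 0.3772i, |z|^2 = 0.1628

Answer: 17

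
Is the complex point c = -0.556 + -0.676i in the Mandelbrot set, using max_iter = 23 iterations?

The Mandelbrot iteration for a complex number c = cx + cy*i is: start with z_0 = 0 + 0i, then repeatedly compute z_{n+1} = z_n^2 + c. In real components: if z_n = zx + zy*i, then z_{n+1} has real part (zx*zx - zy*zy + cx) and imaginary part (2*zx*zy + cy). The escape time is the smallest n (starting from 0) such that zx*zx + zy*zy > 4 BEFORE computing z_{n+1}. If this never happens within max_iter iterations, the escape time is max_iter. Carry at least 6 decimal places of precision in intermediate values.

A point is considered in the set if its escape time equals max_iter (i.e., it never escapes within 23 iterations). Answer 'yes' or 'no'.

Answer: no

Derivation:
z_0 = 0 + 0i, c = -0.5560 + -0.6760i
Iter 1: z = -0.5560 + -0.6760i, |z|^2 = 0.7661
Iter 2: z = -0.7038 + 0.0757i, |z|^2 = 0.5011
Iter 3: z = -0.0663 + -0.7826i, |z|^2 = 0.6168
Iter 4: z = -1.1640 + -0.5722i, |z|^2 = 1.6823
Iter 5: z = 0.4716 + 0.6560i, |z|^2 = 0.6528
Iter 6: z = -0.7640 + -0.0572i, |z|^2 = 0.5869
Iter 7: z = 0.0244 + -0.5885i, |z|^2 = 0.3470
Iter 8: z = -0.9018 + -0.7047i, |z|^2 = 1.3098
Iter 9: z = -0.2394 + 0.5950i, |z|^2 = 0.4113
Iter 10: z = -0.8527 + -0.9609i, |z|^2 = 1.6504
Iter 11: z = -0.7523 + 0.9627i, |z|^2 = 1.4927
Iter 12: z = -0.9168 + -2.1245i, |z|^2 = 5.3538
Escaped at iteration 12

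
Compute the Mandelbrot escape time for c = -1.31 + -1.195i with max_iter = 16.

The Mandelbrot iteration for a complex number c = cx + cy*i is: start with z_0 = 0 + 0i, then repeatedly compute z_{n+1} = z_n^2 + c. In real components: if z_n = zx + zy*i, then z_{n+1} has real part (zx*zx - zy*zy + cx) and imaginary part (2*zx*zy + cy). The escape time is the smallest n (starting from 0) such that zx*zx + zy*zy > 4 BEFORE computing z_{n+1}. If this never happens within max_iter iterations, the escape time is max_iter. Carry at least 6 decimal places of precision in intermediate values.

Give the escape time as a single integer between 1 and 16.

Answer: 2

Derivation:
z_0 = 0 + 0i, c = -1.3100 + -1.1950i
Iter 1: z = -1.3100 + -1.1950i, |z|^2 = 3.1441
Iter 2: z = -1.0219 + 1.9359i, |z|^2 = 4.7920
Escaped at iteration 2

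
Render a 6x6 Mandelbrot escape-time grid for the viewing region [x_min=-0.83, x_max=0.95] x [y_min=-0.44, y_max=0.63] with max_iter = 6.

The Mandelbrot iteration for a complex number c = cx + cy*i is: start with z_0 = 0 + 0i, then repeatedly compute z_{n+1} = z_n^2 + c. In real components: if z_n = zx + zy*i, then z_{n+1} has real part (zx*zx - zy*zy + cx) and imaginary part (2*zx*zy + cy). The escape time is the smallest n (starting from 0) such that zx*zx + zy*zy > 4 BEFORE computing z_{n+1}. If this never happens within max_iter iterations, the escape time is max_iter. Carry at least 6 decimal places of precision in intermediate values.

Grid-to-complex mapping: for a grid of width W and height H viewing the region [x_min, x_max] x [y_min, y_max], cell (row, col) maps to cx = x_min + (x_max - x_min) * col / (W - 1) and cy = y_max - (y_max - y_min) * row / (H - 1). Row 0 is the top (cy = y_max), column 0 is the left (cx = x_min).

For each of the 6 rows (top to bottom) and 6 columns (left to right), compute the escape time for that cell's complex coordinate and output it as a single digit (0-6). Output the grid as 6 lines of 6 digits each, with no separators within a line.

Answer: 566632
666642
666643
666643
666643
666642

Derivation:
(row=0, col=0): c = -0.8300 + 0.6300i → escape time 5
(row=0, col=1): c = -0.4740 + 0.6300i → escape time 6
(row=0, col=2): c = -0.1180 + 0.6300i → escape time 6
(row=0, col=3): c = 0.2380 + 0.6300i → escape time 6
(row=0, col=4): c = 0.5940 + 0.6300i → escape time 3
(row=0, col=5): c = 0.9500 + 0.6300i → escape time 2
(row=1, col=0): c = -0.8300 + 0.4160i → escape time 6
(row=1, col=1): c = -0.4740 + 0.4160i → escape time 6
(row=1, col=2): c = -0.1180 + 0.4160i → escape time 6
(row=1, col=3): c = 0.2380 + 0.4160i → escape time 6
(row=1, col=4): c = 0.5940 + 0.4160i → escape time 4
(row=1, col=5): c = 0.9500 + 0.4160i → escape time 2
(row=2, col=0): c = -0.8300 + 0.2020i → escape time 6
(row=2, col=1): c = -0.4740 + 0.2020i → escape time 6
(row=2, col=2): c = -0.1180 + 0.2020i → escape time 6
(row=2, col=3): c = 0.2380 + 0.2020i → escape time 6
(row=2, col=4): c = 0.5940 + 0.2020i → escape time 4
(row=2, col=5): c = 0.9500 + 0.2020i → escape time 3
(row=3, col=0): c = -0.8300 + -0.0120i → escape time 6
(row=3, col=1): c = -0.4740 + -0.0120i → escape time 6
(row=3, col=2): c = -0.1180 + -0.0120i → escape time 6
(row=3, col=3): c = 0.2380 + -0.0120i → escape time 6
(row=3, col=4): c = 0.5940 + -0.0120i → escape time 4
(row=3, col=5): c = 0.9500 + -0.0120i → escape time 3
(row=4, col=0): c = -0.8300 + -0.2260i → escape time 6
(row=4, col=1): c = -0.4740 + -0.2260i → escape time 6
(row=4, col=2): c = -0.1180 + -0.2260i → escape time 6
(row=4, col=3): c = 0.2380 + -0.2260i → escape time 6
(row=4, col=4): c = 0.5940 + -0.2260i → escape time 4
(row=4, col=5): c = 0.9500 + -0.2260i → escape time 3
(row=5, col=0): c = -0.8300 + -0.4400i → escape time 6
(row=5, col=1): c = -0.4740 + -0.4400i → escape time 6
(row=5, col=2): c = -0.1180 + -0.4400i → escape time 6
(row=5, col=3): c = 0.2380 + -0.4400i → escape time 6
(row=5, col=4): c = 0.5940 + -0.4400i → escape time 4
(row=5, col=5): c = 0.9500 + -0.4400i → escape time 2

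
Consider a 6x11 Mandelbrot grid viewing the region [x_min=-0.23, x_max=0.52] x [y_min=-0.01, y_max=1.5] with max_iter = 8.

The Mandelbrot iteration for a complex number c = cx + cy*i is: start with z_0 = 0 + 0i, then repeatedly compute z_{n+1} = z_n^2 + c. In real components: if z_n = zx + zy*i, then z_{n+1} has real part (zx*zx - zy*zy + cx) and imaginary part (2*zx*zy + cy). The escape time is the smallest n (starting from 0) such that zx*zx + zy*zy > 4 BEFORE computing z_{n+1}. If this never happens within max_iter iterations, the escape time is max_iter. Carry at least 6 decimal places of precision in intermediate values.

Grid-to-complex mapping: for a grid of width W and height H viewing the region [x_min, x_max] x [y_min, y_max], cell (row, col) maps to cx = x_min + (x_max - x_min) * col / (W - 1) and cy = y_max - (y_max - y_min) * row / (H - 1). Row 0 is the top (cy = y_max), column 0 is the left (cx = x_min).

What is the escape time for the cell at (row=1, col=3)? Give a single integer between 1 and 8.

Answer: 2

Derivation:
z_0 = 0 + 0i, c = 0.2200 + 1.3490i
Iter 1: z = 0.2200 + 1.3490i, |z|^2 = 1.8682
Iter 2: z = -1.5514 + 1.9426i, |z|^2 = 6.1804
Escaped at iteration 2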